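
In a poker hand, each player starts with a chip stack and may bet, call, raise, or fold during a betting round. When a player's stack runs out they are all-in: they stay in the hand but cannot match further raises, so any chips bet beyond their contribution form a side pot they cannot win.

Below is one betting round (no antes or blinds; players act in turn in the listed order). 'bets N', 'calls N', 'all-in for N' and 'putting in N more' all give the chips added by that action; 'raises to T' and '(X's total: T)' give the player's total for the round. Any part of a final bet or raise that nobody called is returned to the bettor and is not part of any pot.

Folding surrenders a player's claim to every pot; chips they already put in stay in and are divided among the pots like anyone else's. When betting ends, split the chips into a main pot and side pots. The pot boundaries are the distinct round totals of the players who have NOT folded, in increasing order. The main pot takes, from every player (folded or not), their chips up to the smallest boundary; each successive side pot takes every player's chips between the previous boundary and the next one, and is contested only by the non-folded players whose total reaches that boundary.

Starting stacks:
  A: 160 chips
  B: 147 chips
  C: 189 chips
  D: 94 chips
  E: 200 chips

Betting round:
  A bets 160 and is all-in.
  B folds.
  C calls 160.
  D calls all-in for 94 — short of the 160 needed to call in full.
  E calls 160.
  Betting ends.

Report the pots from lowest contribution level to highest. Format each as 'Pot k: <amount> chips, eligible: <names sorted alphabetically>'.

Pot 1: 376 chips, eligible: A, C, D, E
Pot 2: 198 chips, eligible: A, C, E

Derivation:
Contributions: A=160, C=160, D=94, E=160
Folded: B
Pot levels (distinct totals of non-folded players): 94, 160
Layer 1-94: 94 each from A, C, D, E = 94*4 = 376 chips; eligible A, C, D, E
Layer 95-160: 66 each from A, C, E = 66*3 = 198 chips; eligible A, C, E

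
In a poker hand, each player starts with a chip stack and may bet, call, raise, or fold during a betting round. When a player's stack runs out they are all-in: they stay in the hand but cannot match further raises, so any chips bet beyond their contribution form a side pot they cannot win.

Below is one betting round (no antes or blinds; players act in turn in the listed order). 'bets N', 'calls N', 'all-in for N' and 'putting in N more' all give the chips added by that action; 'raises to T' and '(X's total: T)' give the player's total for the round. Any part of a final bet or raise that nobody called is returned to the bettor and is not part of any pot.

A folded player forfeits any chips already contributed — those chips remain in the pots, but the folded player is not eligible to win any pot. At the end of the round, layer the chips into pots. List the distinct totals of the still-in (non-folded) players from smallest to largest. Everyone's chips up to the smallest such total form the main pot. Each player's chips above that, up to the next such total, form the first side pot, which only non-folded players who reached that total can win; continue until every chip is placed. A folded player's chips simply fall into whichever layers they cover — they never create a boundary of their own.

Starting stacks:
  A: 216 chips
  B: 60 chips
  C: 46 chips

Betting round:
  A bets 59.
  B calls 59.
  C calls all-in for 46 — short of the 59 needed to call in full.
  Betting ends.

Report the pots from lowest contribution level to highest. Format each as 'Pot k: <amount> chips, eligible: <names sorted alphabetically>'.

Pot 1: 138 chips, eligible: A, B, C
Pot 2: 26 chips, eligible: A, B

Derivation:
Contributions: A=59, B=59, C=46
Pot levels (distinct totals of non-folded players): 46, 59
Layer 1-46: 46 each from A, B, C = 46*3 = 138 chips; eligible A, B, C
Layer 47-59: 13 each from A, B = 13*2 = 26 chips; eligible A, B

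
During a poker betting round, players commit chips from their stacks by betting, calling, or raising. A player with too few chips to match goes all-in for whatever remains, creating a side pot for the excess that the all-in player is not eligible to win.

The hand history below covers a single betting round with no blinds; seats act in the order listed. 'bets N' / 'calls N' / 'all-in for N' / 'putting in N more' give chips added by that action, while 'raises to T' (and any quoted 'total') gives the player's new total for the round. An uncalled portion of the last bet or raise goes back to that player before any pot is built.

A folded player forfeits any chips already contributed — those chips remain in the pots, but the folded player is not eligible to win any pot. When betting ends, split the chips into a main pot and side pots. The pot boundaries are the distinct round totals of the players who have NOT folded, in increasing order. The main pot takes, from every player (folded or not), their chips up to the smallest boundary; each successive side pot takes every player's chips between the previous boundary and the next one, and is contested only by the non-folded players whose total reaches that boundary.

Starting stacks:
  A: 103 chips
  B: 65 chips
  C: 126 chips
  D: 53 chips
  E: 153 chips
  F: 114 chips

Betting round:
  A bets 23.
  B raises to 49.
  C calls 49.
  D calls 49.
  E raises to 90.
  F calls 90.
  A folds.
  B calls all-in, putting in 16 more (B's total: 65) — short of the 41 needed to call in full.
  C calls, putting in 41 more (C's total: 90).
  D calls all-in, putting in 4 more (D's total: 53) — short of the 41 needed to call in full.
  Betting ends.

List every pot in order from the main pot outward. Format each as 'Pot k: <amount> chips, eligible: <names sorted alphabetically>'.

Contributions: A=23, B=65, C=90, D=53, E=90, F=90
Folded: A
Pot levels (distinct totals of non-folded players): 53, 65, 90
Layer 1-53: A 23 + B 53 + C 53 + D 53 + E 53 + F 53 = 288 chips; eligible B, C, D, E, F
Layer 54-65: 12 each from B, C, E, F = 12*4 = 48 chips; eligible B, C, E, F
Layer 66-90: 25 each from C, E, F = 25*3 = 75 chips; eligible C, E, F

Pot 1: 288 chips, eligible: B, C, D, E, F
Pot 2: 48 chips, eligible: B, C, E, F
Pot 3: 75 chips, eligible: C, E, F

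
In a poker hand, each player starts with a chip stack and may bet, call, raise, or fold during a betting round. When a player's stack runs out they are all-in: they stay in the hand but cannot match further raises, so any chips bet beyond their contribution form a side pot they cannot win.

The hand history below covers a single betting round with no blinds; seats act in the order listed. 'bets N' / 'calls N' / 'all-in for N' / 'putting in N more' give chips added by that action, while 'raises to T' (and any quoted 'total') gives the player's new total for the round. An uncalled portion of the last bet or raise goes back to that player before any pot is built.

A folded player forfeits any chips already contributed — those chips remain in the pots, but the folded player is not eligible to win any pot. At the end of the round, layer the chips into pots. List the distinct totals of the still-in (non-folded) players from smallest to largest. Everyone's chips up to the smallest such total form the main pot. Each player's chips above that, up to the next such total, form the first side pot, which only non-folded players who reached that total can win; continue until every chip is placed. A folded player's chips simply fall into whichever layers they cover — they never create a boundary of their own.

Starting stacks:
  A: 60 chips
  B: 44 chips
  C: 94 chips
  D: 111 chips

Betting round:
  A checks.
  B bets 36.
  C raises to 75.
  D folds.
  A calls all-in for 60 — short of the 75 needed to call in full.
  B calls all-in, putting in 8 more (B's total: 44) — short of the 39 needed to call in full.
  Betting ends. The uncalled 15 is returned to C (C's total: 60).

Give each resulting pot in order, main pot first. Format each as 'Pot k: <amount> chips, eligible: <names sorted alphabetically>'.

Pot 1: 132 chips, eligible: A, B, C
Pot 2: 32 chips, eligible: A, C

Derivation:
Contributions (after 15 returned to C): A=60, B=44, C=60
Folded: D
Pot levels (distinct totals of non-folded players): 44, 60
Layer 1-44: 44 each from A, B, C = 44*3 = 132 chips; eligible A, B, C
Layer 45-60: 16 each from A, C = 16*2 = 32 chips; eligible A, C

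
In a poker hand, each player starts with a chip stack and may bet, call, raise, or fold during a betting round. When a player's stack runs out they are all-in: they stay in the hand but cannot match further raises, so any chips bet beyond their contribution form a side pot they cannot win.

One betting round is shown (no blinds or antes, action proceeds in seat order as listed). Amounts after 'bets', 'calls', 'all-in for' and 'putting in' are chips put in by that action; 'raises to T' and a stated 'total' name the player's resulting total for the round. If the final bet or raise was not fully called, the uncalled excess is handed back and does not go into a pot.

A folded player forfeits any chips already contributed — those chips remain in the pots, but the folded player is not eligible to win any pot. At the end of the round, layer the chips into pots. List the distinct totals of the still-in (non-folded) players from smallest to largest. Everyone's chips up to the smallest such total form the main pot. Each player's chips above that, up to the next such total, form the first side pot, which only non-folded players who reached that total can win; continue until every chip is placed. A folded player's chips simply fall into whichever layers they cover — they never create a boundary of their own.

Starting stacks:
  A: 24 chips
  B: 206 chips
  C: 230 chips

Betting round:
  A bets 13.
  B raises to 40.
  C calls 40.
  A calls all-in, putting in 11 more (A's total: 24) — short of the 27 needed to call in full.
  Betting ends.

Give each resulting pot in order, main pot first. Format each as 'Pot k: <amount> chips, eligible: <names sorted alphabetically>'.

Contributions: A=24, B=40, C=40
Pot levels (distinct totals of non-folded players): 24, 40
Layer 1-24: 24 each from A, B, C = 24*3 = 72 chips; eligible A, B, C
Layer 25-40: 16 each from B, C = 16*2 = 32 chips; eligible B, C

Pot 1: 72 chips, eligible: A, B, C
Pot 2: 32 chips, eligible: B, C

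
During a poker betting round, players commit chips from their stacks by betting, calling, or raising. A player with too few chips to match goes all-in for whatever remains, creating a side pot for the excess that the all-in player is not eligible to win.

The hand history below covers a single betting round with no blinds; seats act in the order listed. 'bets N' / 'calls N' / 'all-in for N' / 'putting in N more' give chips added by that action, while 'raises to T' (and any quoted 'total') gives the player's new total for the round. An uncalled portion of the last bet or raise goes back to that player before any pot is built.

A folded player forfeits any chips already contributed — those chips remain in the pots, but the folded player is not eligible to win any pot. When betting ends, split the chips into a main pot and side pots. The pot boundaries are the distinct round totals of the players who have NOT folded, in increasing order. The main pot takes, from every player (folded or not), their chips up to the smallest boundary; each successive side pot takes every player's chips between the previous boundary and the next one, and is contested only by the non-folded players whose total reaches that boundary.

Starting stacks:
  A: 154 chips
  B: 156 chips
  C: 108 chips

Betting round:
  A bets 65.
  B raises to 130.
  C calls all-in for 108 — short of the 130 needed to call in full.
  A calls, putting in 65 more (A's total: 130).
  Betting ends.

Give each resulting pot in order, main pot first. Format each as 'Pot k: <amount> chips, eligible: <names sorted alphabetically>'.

Pot 1: 324 chips, eligible: A, B, C
Pot 2: 44 chips, eligible: A, B

Derivation:
Contributions: A=130, B=130, C=108
Pot levels (distinct totals of non-folded players): 108, 130
Layer 1-108: 108 each from A, B, C = 108*3 = 324 chips; eligible A, B, C
Layer 109-130: 22 each from A, B = 22*2 = 44 chips; eligible A, B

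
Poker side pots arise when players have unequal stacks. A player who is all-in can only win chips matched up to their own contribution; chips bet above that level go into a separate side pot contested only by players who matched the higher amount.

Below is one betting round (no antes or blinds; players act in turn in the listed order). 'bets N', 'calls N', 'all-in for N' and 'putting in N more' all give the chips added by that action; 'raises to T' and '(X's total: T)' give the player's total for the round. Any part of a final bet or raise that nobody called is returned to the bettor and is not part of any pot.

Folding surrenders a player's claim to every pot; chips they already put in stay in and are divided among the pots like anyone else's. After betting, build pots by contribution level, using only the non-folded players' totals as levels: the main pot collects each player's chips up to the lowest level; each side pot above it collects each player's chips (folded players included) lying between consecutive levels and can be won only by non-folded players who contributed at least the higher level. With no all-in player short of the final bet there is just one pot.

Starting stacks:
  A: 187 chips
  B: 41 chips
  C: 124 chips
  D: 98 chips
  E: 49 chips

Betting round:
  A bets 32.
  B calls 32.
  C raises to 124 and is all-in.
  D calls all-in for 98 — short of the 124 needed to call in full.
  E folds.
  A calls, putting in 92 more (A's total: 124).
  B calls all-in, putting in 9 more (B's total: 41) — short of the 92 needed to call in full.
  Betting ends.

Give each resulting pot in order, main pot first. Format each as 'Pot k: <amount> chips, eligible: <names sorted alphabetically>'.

Pot 1: 164 chips, eligible: A, B, C, D
Pot 2: 171 chips, eligible: A, C, D
Pot 3: 52 chips, eligible: A, C

Derivation:
Contributions: A=124, B=41, C=124, D=98
Folded: E
Pot levels (distinct totals of non-folded players): 41, 98, 124
Layer 1-41: 41 each from A, B, C, D = 41*4 = 164 chips; eligible A, B, C, D
Layer 42-98: 57 each from A, C, D = 57*3 = 171 chips; eligible A, C, D
Layer 99-124: 26 each from A, C = 26*2 = 52 chips; eligible A, C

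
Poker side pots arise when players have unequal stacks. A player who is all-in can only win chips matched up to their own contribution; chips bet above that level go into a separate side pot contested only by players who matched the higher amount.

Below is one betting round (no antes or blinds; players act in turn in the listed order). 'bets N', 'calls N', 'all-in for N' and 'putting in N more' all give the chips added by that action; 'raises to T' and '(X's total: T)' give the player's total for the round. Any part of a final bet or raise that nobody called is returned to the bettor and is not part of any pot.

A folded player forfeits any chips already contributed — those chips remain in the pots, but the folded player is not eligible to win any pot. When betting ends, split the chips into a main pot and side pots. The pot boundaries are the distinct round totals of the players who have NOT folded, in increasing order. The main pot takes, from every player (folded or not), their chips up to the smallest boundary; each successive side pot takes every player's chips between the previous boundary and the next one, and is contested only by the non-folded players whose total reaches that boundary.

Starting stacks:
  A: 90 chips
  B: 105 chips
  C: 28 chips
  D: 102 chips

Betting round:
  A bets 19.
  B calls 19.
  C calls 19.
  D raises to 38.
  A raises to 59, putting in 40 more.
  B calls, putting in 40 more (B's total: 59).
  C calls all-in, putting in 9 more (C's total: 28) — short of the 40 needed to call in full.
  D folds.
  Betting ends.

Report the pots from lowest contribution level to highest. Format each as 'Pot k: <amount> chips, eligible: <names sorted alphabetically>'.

Contributions: A=59, B=59, C=28, D=38
Folded: D
Pot levels (distinct totals of non-folded players): 28, 59
Layer 1-28: 28 each from A, B, C, D = 28*4 = 112 chips; eligible A, B, C
Layer 29-59: A 31 + B 31 + D 10 = 72 chips; eligible A, B

Pot 1: 112 chips, eligible: A, B, C
Pot 2: 72 chips, eligible: A, B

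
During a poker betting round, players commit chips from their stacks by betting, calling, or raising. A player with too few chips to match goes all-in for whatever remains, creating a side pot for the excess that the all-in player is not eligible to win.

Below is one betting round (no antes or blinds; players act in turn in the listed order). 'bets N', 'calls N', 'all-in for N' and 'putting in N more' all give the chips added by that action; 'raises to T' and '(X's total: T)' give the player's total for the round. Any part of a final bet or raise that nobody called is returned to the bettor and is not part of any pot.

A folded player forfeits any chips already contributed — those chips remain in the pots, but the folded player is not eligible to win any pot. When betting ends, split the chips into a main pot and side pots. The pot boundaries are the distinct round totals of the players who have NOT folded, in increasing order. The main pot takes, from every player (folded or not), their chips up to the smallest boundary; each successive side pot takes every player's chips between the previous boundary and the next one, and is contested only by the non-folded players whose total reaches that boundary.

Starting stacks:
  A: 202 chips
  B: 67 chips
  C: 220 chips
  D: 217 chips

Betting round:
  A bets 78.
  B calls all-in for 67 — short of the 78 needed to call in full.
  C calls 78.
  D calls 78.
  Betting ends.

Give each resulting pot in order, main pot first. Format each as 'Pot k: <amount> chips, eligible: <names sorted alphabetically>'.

Pot 1: 268 chips, eligible: A, B, C, D
Pot 2: 33 chips, eligible: A, C, D

Derivation:
Contributions: A=78, B=67, C=78, D=78
Pot levels (distinct totals of non-folded players): 67, 78
Layer 1-67: 67 each from A, B, C, D = 67*4 = 268 chips; eligible A, B, C, D
Layer 68-78: 11 each from A, C, D = 11*3 = 33 chips; eligible A, C, D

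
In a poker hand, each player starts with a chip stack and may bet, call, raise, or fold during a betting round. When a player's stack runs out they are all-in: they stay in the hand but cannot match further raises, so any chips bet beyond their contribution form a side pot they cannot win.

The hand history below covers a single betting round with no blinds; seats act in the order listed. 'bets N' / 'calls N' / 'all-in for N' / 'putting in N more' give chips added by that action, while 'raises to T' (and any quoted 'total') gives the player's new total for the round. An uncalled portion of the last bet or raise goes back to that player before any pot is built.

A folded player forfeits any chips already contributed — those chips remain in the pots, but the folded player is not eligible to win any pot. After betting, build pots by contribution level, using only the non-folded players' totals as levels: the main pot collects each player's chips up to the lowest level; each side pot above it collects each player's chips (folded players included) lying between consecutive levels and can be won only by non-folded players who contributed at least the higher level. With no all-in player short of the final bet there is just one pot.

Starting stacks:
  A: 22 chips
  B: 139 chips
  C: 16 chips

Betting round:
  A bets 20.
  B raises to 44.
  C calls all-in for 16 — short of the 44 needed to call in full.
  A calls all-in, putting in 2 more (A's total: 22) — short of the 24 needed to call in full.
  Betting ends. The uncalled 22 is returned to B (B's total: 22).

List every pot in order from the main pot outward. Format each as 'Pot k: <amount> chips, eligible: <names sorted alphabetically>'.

Contributions (after 22 returned to B): A=22, B=22, C=16
Pot levels (distinct totals of non-folded players): 16, 22
Layer 1-16: 16 each from A, B, C = 16*3 = 48 chips; eligible A, B, C
Layer 17-22: 6 each from A, B = 6*2 = 12 chips; eligible A, B

Pot 1: 48 chips, eligible: A, B, C
Pot 2: 12 chips, eligible: A, B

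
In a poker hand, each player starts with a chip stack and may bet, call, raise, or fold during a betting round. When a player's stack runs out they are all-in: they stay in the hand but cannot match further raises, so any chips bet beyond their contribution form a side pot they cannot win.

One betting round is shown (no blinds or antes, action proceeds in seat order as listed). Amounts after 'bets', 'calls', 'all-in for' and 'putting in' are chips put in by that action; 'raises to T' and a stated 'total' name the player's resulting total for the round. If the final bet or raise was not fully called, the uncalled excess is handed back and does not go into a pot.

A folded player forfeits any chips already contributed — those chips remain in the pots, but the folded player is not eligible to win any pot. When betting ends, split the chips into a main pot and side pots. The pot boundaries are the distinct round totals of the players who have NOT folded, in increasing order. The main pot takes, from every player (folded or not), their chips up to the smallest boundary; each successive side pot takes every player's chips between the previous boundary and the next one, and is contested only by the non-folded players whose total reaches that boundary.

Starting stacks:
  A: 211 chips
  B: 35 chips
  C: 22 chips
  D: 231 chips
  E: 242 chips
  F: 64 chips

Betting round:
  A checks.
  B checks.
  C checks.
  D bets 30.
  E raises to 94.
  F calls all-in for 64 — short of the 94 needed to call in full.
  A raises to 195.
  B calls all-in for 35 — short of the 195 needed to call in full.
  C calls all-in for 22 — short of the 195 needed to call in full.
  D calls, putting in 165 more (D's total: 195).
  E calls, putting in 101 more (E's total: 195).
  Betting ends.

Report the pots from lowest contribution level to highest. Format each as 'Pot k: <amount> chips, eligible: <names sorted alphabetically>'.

Contributions: A=195, B=35, C=22, D=195, E=195, F=64
Pot levels (distinct totals of non-folded players): 22, 35, 64, 195
Layer 1-22: 22 each from A, B, C, D, E, F = 22*6 = 132 chips; eligible A, B, C, D, E, F
Layer 23-35: 13 each from A, B, D, E, F = 13*5 = 65 chips; eligible A, B, D, E, F
Layer 36-64: 29 each from A, D, E, F = 29*4 = 116 chips; eligible A, D, E, F
Layer 65-195: 131 each from A, D, E = 131*3 = 393 chips; eligible A, D, E

Pot 1: 132 chips, eligible: A, B, C, D, E, F
Pot 2: 65 chips, eligible: A, B, D, E, F
Pot 3: 116 chips, eligible: A, D, E, F
Pot 4: 393 chips, eligible: A, D, E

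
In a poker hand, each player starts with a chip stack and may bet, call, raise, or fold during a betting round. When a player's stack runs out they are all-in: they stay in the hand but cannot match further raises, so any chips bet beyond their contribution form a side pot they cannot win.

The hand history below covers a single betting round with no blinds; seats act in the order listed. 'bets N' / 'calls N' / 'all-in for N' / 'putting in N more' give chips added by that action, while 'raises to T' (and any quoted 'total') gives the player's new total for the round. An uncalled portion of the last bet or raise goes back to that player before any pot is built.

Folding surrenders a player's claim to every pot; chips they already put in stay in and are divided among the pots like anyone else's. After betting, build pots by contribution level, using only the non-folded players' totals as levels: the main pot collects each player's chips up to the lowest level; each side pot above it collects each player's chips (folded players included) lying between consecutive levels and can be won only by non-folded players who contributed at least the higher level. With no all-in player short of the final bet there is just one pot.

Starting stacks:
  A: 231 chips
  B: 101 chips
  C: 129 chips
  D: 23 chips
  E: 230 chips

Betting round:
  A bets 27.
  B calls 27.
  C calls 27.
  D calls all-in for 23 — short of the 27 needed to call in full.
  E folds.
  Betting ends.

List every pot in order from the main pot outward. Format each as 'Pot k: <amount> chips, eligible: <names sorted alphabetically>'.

Pot 1: 92 chips, eligible: A, B, C, D
Pot 2: 12 chips, eligible: A, B, C

Derivation:
Contributions: A=27, B=27, C=27, D=23
Folded: E
Pot levels (distinct totals of non-folded players): 23, 27
Layer 1-23: 23 each from A, B, C, D = 23*4 = 92 chips; eligible A, B, C, D
Layer 24-27: 4 each from A, B, C = 4*3 = 12 chips; eligible A, B, C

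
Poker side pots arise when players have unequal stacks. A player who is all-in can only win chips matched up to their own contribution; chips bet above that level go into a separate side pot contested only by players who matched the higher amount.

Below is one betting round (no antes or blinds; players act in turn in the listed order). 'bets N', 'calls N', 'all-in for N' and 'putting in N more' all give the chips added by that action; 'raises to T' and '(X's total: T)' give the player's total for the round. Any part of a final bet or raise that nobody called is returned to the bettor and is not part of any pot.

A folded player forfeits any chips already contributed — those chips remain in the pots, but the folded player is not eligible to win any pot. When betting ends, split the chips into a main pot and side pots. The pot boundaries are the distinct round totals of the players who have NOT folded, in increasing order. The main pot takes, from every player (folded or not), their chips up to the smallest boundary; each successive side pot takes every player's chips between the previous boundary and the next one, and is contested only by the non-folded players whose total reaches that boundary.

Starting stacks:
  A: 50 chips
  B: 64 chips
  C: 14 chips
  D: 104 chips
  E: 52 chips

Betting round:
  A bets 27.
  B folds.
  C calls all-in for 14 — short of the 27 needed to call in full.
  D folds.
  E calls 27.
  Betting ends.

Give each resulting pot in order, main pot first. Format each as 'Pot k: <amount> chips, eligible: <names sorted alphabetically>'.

Pot 1: 42 chips, eligible: A, C, E
Pot 2: 26 chips, eligible: A, E

Derivation:
Contributions: A=27, C=14, E=27
Folded: B, D
Pot levels (distinct totals of non-folded players): 14, 27
Layer 1-14: 14 each from A, C, E = 14*3 = 42 chips; eligible A, C, E
Layer 15-27: 13 each from A, E = 13*2 = 26 chips; eligible A, E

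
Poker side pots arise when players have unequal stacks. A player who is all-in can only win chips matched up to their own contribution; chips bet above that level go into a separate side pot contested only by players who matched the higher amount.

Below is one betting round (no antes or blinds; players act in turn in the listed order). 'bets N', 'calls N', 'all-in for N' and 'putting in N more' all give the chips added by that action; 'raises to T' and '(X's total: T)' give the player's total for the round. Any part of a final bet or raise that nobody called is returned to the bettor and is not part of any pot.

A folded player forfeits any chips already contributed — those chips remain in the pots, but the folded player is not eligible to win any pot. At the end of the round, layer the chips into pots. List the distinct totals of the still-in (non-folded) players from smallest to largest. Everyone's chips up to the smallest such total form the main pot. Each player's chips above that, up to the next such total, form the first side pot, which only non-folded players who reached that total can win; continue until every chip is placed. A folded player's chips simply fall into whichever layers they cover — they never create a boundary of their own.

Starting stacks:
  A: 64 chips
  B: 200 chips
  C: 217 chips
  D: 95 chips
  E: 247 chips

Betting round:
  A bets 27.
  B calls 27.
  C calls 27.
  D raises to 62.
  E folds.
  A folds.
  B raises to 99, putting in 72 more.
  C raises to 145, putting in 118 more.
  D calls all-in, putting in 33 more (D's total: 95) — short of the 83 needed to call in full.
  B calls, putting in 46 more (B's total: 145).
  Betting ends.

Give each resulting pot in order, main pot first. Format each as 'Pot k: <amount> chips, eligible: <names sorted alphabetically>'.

Contributions: A=27, B=145, C=145, D=95
Folded: A, E
Pot levels (distinct totals of non-folded players): 95, 145
Layer 1-95: A 27 + B 95 + C 95 + D 95 = 312 chips; eligible B, C, D
Layer 96-145: 50 each from B, C = 50*2 = 100 chips; eligible B, C

Pot 1: 312 chips, eligible: B, C, D
Pot 2: 100 chips, eligible: B, C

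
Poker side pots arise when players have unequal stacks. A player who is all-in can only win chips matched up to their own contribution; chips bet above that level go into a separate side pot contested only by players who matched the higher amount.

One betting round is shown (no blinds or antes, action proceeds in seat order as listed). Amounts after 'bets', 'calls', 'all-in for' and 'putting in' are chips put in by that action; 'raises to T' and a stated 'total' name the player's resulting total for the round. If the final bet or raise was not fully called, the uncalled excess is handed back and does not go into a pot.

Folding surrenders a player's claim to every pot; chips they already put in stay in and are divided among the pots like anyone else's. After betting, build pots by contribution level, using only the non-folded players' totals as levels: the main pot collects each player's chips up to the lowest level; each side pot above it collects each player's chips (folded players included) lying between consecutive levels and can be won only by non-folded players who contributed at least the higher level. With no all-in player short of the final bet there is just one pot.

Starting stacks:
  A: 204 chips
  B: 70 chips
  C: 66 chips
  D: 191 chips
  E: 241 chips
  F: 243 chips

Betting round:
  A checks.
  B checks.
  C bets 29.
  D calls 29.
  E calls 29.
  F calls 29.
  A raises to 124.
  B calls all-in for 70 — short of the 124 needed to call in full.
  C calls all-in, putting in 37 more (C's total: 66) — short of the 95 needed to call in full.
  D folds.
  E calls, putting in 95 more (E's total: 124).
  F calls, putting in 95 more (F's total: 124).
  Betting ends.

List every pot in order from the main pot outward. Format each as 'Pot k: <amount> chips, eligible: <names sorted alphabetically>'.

Pot 1: 359 chips, eligible: A, B, C, E, F
Pot 2: 16 chips, eligible: A, B, E, F
Pot 3: 162 chips, eligible: A, E, F

Derivation:
Contributions: A=124, B=70, C=66, D=29, E=124, F=124
Folded: D
Pot levels (distinct totals of non-folded players): 66, 70, 124
Layer 1-66: A 66 + B 66 + C 66 + D 29 + E 66 + F 66 = 359 chips; eligible A, B, C, E, F
Layer 67-70: 4 each from A, B, E, F = 4*4 = 16 chips; eligible A, B, E, F
Layer 71-124: 54 each from A, E, F = 54*3 = 162 chips; eligible A, E, F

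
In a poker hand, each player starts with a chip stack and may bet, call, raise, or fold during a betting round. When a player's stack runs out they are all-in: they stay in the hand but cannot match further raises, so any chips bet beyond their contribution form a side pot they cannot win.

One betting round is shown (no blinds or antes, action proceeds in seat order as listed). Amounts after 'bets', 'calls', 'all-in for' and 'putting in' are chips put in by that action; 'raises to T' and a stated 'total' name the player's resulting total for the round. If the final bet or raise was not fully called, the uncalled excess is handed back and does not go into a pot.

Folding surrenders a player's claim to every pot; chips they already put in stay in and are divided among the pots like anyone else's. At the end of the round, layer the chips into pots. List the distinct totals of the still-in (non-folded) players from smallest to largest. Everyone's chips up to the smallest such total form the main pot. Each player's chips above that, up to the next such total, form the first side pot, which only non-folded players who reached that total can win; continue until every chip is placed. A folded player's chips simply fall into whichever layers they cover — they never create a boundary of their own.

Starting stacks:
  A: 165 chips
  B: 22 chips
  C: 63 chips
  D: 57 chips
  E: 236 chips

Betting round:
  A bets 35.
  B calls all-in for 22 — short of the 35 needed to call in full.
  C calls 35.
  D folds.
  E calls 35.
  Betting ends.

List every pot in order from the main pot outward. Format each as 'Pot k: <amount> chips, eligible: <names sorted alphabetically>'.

Pot 1: 88 chips, eligible: A, B, C, E
Pot 2: 39 chips, eligible: A, C, E

Derivation:
Contributions: A=35, B=22, C=35, E=35
Folded: D
Pot levels (distinct totals of non-folded players): 22, 35
Layer 1-22: 22 each from A, B, C, E = 22*4 = 88 chips; eligible A, B, C, E
Layer 23-35: 13 each from A, C, E = 13*3 = 39 chips; eligible A, C, E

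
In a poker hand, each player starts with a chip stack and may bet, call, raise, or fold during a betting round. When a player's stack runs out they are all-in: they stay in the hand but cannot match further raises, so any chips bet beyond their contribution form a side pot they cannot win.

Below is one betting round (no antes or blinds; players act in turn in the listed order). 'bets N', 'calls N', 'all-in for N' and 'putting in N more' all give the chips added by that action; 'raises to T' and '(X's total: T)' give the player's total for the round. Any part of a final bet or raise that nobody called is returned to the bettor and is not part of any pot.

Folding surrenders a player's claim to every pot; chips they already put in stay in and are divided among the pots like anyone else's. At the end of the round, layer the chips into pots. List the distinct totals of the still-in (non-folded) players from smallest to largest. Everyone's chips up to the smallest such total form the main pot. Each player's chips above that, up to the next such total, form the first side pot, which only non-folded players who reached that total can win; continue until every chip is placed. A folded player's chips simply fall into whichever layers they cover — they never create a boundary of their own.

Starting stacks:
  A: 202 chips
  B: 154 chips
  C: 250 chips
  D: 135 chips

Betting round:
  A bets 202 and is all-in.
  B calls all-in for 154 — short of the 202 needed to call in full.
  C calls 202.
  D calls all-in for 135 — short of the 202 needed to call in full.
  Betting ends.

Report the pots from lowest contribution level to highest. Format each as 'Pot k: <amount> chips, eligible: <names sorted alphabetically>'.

Contributions: A=202, B=154, C=202, D=135
Pot levels (distinct totals of non-folded players): 135, 154, 202
Layer 1-135: 135 each from A, B, C, D = 135*4 = 540 chips; eligible A, B, C, D
Layer 136-154: 19 each from A, B, C = 19*3 = 57 chips; eligible A, B, C
Layer 155-202: 48 each from A, C = 48*2 = 96 chips; eligible A, C

Pot 1: 540 chips, eligible: A, B, C, D
Pot 2: 57 chips, eligible: A, B, C
Pot 3: 96 chips, eligible: A, C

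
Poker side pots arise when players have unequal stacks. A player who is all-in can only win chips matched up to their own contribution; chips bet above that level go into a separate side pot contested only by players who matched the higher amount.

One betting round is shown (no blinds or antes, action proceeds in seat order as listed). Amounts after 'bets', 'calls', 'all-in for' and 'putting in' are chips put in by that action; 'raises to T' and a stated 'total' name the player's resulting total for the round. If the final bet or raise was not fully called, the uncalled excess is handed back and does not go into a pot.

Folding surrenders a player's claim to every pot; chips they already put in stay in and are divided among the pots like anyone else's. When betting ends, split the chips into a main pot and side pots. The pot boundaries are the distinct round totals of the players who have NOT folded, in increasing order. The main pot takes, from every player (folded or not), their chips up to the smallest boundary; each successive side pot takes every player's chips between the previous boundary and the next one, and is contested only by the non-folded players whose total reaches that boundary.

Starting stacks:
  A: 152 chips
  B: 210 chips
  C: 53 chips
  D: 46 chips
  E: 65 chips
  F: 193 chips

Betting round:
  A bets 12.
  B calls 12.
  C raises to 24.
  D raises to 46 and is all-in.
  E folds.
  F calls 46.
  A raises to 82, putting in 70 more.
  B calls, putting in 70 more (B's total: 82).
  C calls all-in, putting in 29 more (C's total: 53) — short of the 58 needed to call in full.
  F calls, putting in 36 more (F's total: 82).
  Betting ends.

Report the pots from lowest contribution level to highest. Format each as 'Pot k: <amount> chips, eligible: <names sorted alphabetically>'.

Pot 1: 230 chips, eligible: A, B, C, D, F
Pot 2: 28 chips, eligible: A, B, C, F
Pot 3: 87 chips, eligible: A, B, F

Derivation:
Contributions: A=82, B=82, C=53, D=46, F=82
Folded: E
Pot levels (distinct totals of non-folded players): 46, 53, 82
Layer 1-46: 46 each from A, B, C, D, F = 46*5 = 230 chips; eligible A, B, C, D, F
Layer 47-53: 7 each from A, B, C, F = 7*4 = 28 chips; eligible A, B, C, F
Layer 54-82: 29 each from A, B, F = 29*3 = 87 chips; eligible A, B, F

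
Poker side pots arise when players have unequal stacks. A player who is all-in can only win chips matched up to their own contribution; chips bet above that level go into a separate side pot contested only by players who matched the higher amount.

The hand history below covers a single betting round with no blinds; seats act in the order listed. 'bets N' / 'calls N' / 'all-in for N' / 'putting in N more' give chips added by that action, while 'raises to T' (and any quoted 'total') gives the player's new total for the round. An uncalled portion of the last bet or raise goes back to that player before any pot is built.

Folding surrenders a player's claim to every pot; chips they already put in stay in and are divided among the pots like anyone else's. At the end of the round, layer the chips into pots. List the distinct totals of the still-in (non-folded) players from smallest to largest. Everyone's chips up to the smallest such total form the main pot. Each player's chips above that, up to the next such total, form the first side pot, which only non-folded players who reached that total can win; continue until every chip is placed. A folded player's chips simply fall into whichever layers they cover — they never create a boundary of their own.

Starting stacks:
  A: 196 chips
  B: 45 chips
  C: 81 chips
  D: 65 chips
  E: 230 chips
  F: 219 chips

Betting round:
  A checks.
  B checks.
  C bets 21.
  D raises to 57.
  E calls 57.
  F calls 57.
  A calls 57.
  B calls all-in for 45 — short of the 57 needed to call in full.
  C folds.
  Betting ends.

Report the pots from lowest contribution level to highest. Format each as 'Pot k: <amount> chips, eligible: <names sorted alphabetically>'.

Contributions: A=57, B=45, C=21, D=57, E=57, F=57
Folded: C
Pot levels (distinct totals of non-folded players): 45, 57
Layer 1-45: A 45 + B 45 + C 21 + D 45 + E 45 + F 45 = 246 chips; eligible A, B, D, E, F
Layer 46-57: 12 each from A, D, E, F = 12*4 = 48 chips; eligible A, D, E, F

Pot 1: 246 chips, eligible: A, B, D, E, F
Pot 2: 48 chips, eligible: A, D, E, F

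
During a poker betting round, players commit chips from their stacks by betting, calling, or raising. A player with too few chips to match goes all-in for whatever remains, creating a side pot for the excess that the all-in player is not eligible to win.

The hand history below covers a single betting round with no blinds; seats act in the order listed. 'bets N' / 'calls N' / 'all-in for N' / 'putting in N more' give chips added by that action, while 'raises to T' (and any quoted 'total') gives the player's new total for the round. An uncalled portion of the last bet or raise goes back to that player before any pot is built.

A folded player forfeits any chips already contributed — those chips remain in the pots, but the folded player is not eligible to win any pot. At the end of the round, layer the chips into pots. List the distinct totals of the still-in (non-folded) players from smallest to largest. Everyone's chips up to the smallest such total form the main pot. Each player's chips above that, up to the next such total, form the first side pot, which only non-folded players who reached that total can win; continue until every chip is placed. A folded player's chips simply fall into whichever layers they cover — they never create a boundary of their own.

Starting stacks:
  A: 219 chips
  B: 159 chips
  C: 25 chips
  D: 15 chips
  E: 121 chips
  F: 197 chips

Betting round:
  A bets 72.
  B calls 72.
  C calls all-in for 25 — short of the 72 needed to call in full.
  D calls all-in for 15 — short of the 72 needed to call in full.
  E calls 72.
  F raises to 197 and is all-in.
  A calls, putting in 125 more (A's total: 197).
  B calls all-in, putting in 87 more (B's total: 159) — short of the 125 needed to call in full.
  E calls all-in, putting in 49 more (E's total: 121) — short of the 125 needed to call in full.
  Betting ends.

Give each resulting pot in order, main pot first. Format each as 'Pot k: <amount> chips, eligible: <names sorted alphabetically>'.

Contributions: A=197, B=159, C=25, D=15, E=121, F=197
Pot levels (distinct totals of non-folded players): 15, 25, 121, 159, 197
Layer 1-15: 15 each from A, B, C, D, E, F = 15*6 = 90 chips; eligible A, B, C, D, E, F
Layer 16-25: 10 each from A, B, C, E, F = 10*5 = 50 chips; eligible A, B, C, E, F
Layer 26-121: 96 each from A, B, E, F = 96*4 = 384 chips; eligible A, B, E, F
Layer 122-159: 38 each from A, B, F = 38*3 = 114 chips; eligible A, B, F
Layer 160-197: 38 each from A, F = 38*2 = 76 chips; eligible A, F

Pot 1: 90 chips, eligible: A, B, C, D, E, F
Pot 2: 50 chips, eligible: A, B, C, E, F
Pot 3: 384 chips, eligible: A, B, E, F
Pot 4: 114 chips, eligible: A, B, F
Pot 5: 76 chips, eligible: A, F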